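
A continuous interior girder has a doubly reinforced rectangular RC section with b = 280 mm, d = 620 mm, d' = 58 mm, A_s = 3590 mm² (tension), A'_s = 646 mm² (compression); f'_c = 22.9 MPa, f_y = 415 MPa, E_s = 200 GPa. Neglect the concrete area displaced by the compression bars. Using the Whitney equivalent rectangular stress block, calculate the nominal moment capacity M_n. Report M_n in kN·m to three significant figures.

M_n ≈ 771 kN·m

Assume both tension and compression steel yield.
Net tension couple steel: A_s − A'_s = 2944 mm².
a = (A_s − A'_s) f_y / (0.85 f'_c b) = 1221760/(0.85 × 22.9 × 280) = 224.17 mm.
c = a/β₁ = 224.17/0.85 = 263.73 mm; ε'_s = 0.003(c − d')/c = 0.0023 ≥ f_y/E_s = 0.0021, so compression steel does yield.
M_n = (A_s − A'_s) f_y (d − a/2) + A'_s f_y (d − d') = [1221760 × (620 − 112.085) + 268090 × (620 − 58)] × 10⁻⁶ = 620.55 + 150.67 = 771.22 kN·m.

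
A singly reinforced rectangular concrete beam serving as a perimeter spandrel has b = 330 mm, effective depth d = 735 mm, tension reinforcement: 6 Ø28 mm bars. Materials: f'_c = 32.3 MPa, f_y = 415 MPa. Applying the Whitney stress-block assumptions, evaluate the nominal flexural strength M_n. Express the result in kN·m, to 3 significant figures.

M_n ≈ 998 kN·m

A_s = 6 × 616 = 3696 mm².
T = A_s f_y = 3696 × 415 = 1533840 N = 1533.84 kN.
From C = T: a = T/(0.85 f'_c b) = 1533840/(0.85 × 32.3 × 330) = 169.30 mm.
M_n = T(d − a/2) = 1533.84 kN × (735 − 84.65) mm = 997.53 kN·m.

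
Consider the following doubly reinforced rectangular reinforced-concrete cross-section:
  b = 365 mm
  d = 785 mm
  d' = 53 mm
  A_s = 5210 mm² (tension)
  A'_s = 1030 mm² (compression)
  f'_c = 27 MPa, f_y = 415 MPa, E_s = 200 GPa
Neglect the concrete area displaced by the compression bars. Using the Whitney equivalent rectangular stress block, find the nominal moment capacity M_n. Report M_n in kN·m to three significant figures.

Assume both tension and compression steel yield.
Net tension couple steel: A_s − A'_s = 4180 mm².
a = (A_s − A'_s) f_y / (0.85 f'_c b) = 1734700/(0.85 × 27 × 365) = 207.09 mm.
c = a/β₁ = 207.09/0.85 = 243.64 mm; ε'_s = 0.003(c − d')/c = 0.0023 ≥ f_y/E_s = 0.0021, so compression steel does yield.
M_n = (A_s − A'_s) f_y (d − a/2) + A'_s f_y (d − d') = [1734700 × (785 − 103.545) + 427450 × (785 − 53)] × 10⁻⁶ = 1182.12 + 312.89 = 1495.01 kN·m.

M_n ≈ 1500 kN·m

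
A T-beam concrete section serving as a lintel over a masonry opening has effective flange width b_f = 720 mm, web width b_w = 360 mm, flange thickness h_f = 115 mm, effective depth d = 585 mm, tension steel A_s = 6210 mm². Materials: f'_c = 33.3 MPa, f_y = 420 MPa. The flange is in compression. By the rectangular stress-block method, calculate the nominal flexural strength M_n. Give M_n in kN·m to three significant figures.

Tension: T = A_s f_y = 6210 × 420 = 2608200 N.
Try a within the flange: a = T/(0.85 f'_c b_f) = 2608200/(0.85 × 33.3 × 720) = 127.98 mm.
a = 127.98 > h_f = 115 mm: the block extends into the web. Split into flange-overhang and web parts.
C_f = 0.85 f'_c (b_f − b_w) h_f = 0.85 × 33.3 × (720 − 360) × 115 = 1171827 N.
Remaining web compression depth: a_w = (T − C_f)/(0.85 f'_c b_w) = (2608200 − 1171827)/(0.85 × 33.3 × 360) = 140.96 mm.
M_n = C_f(d − h_f/2) + (T − C_f)(d − a_w/2) = 1171827 × (585 − 57.5) + 1436373 × (585 − 70.48) = 618.14 + 739.04 = 1357.18 × 10⁶ N·mm.
M_n = 1357.18 kN·m.

M_n ≈ 1360 kN·m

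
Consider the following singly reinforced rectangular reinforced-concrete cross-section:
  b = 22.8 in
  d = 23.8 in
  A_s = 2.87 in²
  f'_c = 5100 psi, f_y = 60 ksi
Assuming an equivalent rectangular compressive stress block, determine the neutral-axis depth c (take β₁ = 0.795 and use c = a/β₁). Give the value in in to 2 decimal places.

T = A_s f_y = 2.87 × 60 = 172.2 kips.
a = T/(0.85 f'_c b) = 172.2/(0.85 × 5.1 × 22.8) = 1.7422 in.
With β₁ = 0.795, c = a/β₁ = 1.7422/0.795 = 2.19 in.

c ≈ 2.19 in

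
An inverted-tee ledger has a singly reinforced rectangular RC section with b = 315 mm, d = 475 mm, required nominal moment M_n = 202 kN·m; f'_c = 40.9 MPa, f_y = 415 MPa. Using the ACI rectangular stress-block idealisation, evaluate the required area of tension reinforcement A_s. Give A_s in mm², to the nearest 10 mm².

With M_n = 0.85 f'_c a b (d − a/2), solve the quadratic for a:
a = d − √(d² − 2M_n/(0.85 f'_c b)) = 475 − √(475² − 2 × 202×10⁶/(0.85 × 40.9 × 315)) = 40.57 mm.
A_s = 0.85 f'_c a b / f_y = 0.85 × 40.9 × 40.57 × 315 / 415 = 1070.6 mm².

A_s ≈ 1070 mm²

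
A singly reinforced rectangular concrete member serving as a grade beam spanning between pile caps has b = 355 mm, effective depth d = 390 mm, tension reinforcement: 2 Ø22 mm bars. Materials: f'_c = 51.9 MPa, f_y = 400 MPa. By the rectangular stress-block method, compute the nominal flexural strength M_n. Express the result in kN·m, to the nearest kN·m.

A_s = 2 × 380 = 760 mm².
T = A_s f_y = 760 × 400 = 304000 N = 304 kN.
From C = T: a = T/(0.85 f'_c b) = 304000/(0.85 × 51.9 × 355) = 19.41 mm.
M_n = T(d − a/2) = 304 kN × (390 − 9.705) mm = 115.61 kN·m.

M_n ≈ 116 kN·m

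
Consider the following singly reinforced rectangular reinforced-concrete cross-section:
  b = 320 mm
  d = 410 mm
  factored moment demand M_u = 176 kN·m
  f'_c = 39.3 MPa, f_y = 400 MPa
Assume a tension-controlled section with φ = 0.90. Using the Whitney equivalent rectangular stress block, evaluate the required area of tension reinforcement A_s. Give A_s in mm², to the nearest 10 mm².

A_s ≈ 1270 mm²

M_n = M_u/φ = 176/0.90 = 195.556 kN·m.
With M_n = 0.85 f'_c a b (d − a/2), solve the quadratic for a:
a = d − √(d² − 2M_n/(0.85 f'_c b)) = 410 − √(410² − 2 × 195.556×10⁶/(0.85 × 39.3 × 320)) = 47.35 mm.
A_s = 0.85 f'_c a b / f_y = 0.85 × 39.3 × 47.35 × 320 / 400 = 1265.4 mm².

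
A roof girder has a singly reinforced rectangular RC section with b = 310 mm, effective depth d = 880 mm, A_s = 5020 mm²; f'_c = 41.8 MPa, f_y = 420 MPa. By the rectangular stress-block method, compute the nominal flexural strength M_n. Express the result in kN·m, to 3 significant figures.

M_n ≈ 1650 kN·m

T = A_s f_y = 5020 × 420 = 2108400 N = 2108.4 kN.
From C = T: a = T/(0.85 f'_c b) = 2108400/(0.85 × 41.8 × 310) = 191.42 mm.
M_n = T(d − a/2) = 2108.4 kN × (880 − 95.71) mm = 1653.60 kN·m.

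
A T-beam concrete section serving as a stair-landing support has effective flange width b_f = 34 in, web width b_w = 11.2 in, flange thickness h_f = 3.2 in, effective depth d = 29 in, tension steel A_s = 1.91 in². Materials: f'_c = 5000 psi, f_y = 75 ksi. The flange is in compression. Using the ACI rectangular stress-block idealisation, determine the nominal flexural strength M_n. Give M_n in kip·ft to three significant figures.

M_n ≈ 340 kip·ft

Tension: T = A_s f_y = 1.91 × 75 = 143.25 kips.
Try a within the flange: a = T/(0.85 f'_c b_f) = 143.25/(0.85 × 5 × 34) = 0.991 in.
Since a = 0.991 ≤ h_f = 3.2 in, the stress block lies entirely in the flange; analyse as a rectangular beam of width b_f.
M_n = T(d − a/2) = 143.25 × (29 − 0.4955) = 4083.3 kip·in.
M_n = 4083.3/12 = 340.28 kip·ft.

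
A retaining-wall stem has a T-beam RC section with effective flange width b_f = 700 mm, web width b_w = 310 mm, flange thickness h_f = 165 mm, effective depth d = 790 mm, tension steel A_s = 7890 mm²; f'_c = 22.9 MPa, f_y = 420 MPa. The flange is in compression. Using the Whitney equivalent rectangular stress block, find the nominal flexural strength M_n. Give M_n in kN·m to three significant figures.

M_n ≈ 2160 kN·m

Tension: T = A_s f_y = 7890 × 420 = 3313800 N.
Try a within the flange: a = T/(0.85 f'_c b_f) = 3313800/(0.85 × 22.9 × 700) = 243.21 mm.
a = 243.21 > h_f = 165 mm: the block extends into the web. Split into flange-overhang and web parts.
C_f = 0.85 f'_c (b_f − b_w) h_f = 0.85 × 22.9 × (700 − 310) × 165 = 1252573 N.
Remaining web compression depth: a_w = (T − C_f)/(0.85 f'_c b_w) = (3313800 − 1252573)/(0.85 × 22.9 × 310) = 341.59 mm.
M_n = C_f(d − h_f/2) + (T − C_f)(d − a_w/2) = 1252573 × (790 − 82.5) + 2061227 × (790 − 170.795) = 886.20 + 1276.32 = 2162.52 × 10⁶ N·mm.
M_n = 2162.52 kN·m.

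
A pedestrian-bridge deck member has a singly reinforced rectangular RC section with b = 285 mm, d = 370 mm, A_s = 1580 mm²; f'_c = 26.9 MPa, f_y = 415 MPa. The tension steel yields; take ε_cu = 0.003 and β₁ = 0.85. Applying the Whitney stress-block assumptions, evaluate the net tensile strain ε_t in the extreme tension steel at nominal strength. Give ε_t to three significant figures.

a = A_s f_y/(0.85 f'_c b) = 100.62 mm.
β₁ = 0.85, so c = a/β₁ = 100.62/0.85 = 118.38 mm.
From the linear strain diagram with ε_cu = 0.003: ε_t = 0.003 (d − c)/c = 0.003 × (370 − 118.38)/118.38 = 0.00638.
Since ε_t ≥ 0.005, the section is tension-controlled.

ε_t ≈ 0.00638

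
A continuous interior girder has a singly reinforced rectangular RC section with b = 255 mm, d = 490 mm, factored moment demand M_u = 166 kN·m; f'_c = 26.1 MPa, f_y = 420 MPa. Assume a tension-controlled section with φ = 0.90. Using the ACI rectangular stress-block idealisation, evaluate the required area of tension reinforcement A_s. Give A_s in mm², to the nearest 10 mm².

A_s ≈ 970 mm²

M_n = M_u/φ = 166/0.90 = 184.444 kN·m.
With M_n = 0.85 f'_c a b (d − a/2), solve the quadratic for a:
a = d − √(d² − 2M_n/(0.85 f'_c b)) = 490 − √(490² − 2 × 184.444×10⁶/(0.85 × 26.1 × 255)) = 71.80 mm.
A_s = 0.85 f'_c a b / f_y = 0.85 × 26.1 × 71.80 × 255 / 420 = 967.1 mm².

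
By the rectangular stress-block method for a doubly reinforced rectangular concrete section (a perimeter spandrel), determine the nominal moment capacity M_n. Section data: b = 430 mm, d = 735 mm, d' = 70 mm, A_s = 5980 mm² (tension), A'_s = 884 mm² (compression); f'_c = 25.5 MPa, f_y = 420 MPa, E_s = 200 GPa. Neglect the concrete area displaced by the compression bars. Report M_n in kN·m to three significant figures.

M_n ≈ 1570 kN·m

Assume both tension and compression steel yield.
Net tension couple steel: A_s − A'_s = 5096 mm².
a = (A_s − A'_s) f_y / (0.85 f'_c b) = 2140320/(0.85 × 25.5 × 430) = 229.64 mm.
c = a/β₁ = 229.64/0.85 = 270.16 mm; ε'_s = 0.003(c − d')/c = 0.0022 ≥ f_y/E_s = 0.0021, so compression steel does yield.
M_n = (A_s − A'_s) f_y (d − a/2) + A'_s f_y (d − d') = [2140320 × (735 − 114.82) + 371280 × (735 − 70)] × 10⁻⁶ = 1327.38 + 246.90 = 1574.28 kN·m.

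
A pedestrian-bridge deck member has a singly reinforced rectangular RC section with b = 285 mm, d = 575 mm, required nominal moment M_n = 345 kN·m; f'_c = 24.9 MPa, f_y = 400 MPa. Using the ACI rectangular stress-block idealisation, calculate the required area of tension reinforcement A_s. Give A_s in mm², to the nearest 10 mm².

A_s ≈ 1660 mm²

With M_n = 0.85 f'_c a b (d − a/2), solve the quadratic for a:
a = d − √(d² − 2M_n/(0.85 f'_c b)) = 575 − √(575² − 2 × 345×10⁶/(0.85 × 24.9 × 285)) = 109.99 mm.
A_s = 0.85 f'_c a b / f_y = 0.85 × 24.9 × 109.99 × 285 / 400 = 1658.7 mm².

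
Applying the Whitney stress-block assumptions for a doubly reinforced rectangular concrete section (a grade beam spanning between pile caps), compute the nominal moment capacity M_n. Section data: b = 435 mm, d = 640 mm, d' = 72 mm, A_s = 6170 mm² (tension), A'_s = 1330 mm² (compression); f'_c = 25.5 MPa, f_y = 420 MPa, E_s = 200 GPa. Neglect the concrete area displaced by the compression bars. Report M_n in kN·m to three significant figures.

Assume both tension and compression steel yield.
Net tension couple steel: A_s − A'_s = 4840 mm².
a = (A_s − A'_s) f_y / (0.85 f'_c b) = 2032800/(0.85 × 25.5 × 435) = 215.60 mm.
c = a/β₁ = 215.60/0.85 = 253.65 mm; ε'_s = 0.003(c − d')/c = 0.0021 ≥ f_y/E_s = 0.0021, so compression steel does yield.
M_n = (A_s − A'_s) f_y (d − a/2) + A'_s f_y (d − d') = [2032800 × (640 − 107.8) + 558600 × (640 − 72)] × 10⁻⁶ = 1081.86 + 317.28 = 1399.14 kN·m.

M_n ≈ 1400 kN·m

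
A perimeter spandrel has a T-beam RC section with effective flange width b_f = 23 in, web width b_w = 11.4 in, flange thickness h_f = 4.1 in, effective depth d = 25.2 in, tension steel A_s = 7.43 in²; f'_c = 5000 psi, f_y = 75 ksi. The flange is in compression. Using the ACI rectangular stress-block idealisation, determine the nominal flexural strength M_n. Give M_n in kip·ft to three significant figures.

M_n ≈ 1030 kip·ft

Tension: T = A_s f_y = 7.43 × 75 = 557.25 kips.
Try a within the flange: a = T/(0.85 f'_c b_f) = 557.25/(0.85 × 5 × 23) = 5.701 in.
a = 5.701 > h_f = 4.1 in: the block extends into the web. Split into flange-overhang and web parts.
C_f = 0.85 f'_c (b_f − b_w) h_f = 0.85 × 5 × (23 − 11.4) × 4.1 = 202.1 kips.
Remaining web compression depth: a_w = (T − C_f)/(0.85 f'_c b_w) = (557.25 − 202.1)/(0.85 × 5 × 11.4) = 7.330 in.
M_n = C_f(d − h_f/2) + (T − C_f)(d − a_w/2) = 202.1 × (25.2 − 2.05) + 355.15 × (25.2 − 3.665) = 4678.6 + 7648.2 = 12326.8 kip·in.
M_n = 12326.8/12 = 1027.23 kip·ft.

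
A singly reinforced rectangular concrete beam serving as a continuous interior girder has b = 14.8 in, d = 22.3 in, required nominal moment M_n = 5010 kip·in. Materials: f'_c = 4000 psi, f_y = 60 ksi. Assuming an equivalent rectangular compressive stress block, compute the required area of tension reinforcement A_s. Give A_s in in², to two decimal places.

From M_n = 0.85 f'_c a b (d − a/2):
a = d − √(d² − 2M_n/(0.85 f'_c b)) = 22.3 − √(22.3² − 2 × 5010/(0.85 × 4 × 14.8)) = 5.033 in.
A_s = 0.85 f'_c a b / f_y = 0.85 × 4 × 5.033 × 14.8 / 60 = 4.221 in².

A_s ≈ 4.22 in²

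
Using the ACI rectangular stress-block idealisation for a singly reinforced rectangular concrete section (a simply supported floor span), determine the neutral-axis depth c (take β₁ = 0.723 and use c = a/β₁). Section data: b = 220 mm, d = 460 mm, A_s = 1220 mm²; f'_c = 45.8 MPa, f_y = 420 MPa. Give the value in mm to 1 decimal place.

c ≈ 82.7 mm

T = A_s f_y = 1220 × 420 = 512400 N = 512.4 kN.
Setting C = 0.85 f'_c a b equal to T: a = 512400/(0.85 × 45.8 × 220) = 59.828 mm.
With β₁ = 0.723, c = a/β₁ = 59.828/0.723 = 82.7 mm.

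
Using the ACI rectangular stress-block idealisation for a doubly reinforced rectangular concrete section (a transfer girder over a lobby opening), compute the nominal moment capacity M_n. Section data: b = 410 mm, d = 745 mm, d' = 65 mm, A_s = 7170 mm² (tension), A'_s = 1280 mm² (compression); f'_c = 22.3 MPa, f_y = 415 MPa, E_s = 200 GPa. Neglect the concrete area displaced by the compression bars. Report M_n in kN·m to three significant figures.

Assume both tension and compression steel yield.
Net tension couple steel: A_s − A'_s = 5890 mm².
a = (A_s − A'_s) f_y / (0.85 f'_c b) = 2444350/(0.85 × 22.3 × 410) = 314.53 mm.
c = a/β₁ = 314.53/0.85 = 370.04 mm; ε'_s = 0.003(c − d')/c = 0.0025 ≥ f_y/E_s = 0.0021, so compression steel does yield.
M_n = (A_s − A'_s) f_y (d − a/2) + A'_s f_y (d − d') = [2444350 × (745 − 157.265) + 531200 × (745 − 65)] × 10⁻⁶ = 1436.63 + 361.22 = 1797.85 kN·m.

M_n ≈ 1800 kN·m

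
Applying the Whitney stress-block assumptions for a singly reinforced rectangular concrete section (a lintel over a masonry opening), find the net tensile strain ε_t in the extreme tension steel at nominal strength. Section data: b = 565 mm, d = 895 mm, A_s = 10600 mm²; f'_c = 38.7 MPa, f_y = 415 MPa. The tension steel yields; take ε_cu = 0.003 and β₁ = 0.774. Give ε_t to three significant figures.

a = A_s f_y/(0.85 f'_c b) = 236.69 mm.
β₁ = 0.774, so c = a/β₁ = 236.69/0.774 = 305.80 mm.
From the linear strain diagram with ε_cu = 0.003: ε_t = 0.003 (d − c)/c = 0.003 × (895 − 305.80)/305.80 = 0.00578.
Since ε_t ≥ 0.005, the section is tension-controlled.

ε_t ≈ 0.00578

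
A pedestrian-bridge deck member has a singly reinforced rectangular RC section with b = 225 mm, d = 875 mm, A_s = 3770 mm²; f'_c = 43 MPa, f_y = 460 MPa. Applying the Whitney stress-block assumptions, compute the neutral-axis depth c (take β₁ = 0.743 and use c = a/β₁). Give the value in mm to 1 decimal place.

c ≈ 283.8 mm

T = A_s f_y = 3770 × 460 = 1734200 N = 1734.2 kN.
Setting C = 0.85 f'_c a b equal to T: a = 1734200/(0.85 × 43 × 225) = 210.877 mm.
With β₁ = 0.743, c = a/β₁ = 210.877/0.743 = 283.8 mm.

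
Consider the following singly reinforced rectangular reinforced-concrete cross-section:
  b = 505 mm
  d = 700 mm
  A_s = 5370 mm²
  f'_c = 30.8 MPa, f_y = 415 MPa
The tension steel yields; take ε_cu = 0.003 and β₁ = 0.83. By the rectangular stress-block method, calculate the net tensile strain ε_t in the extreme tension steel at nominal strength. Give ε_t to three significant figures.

a = A_s f_y/(0.85 f'_c b) = 168.56 mm.
β₁ = 0.83, so c = a/β₁ = 168.56/0.83 = 203.08 mm.
From the linear strain diagram with ε_cu = 0.003: ε_t = 0.003 (d − c)/c = 0.003 × (700 − 203.08)/203.08 = 0.00734.
Since ε_t ≥ 0.005, the section is tension-controlled.

ε_t ≈ 0.00734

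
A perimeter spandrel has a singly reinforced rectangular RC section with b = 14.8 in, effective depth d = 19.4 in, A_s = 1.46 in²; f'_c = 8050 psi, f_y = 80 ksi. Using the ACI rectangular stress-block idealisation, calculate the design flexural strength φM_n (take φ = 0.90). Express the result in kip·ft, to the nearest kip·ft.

φM_n ≈ 165 kip·ft

T = A_s f_y = 1.46 × 80 = 116.8 kips.
a = T/(0.85 f'_c b) = 116.8/(0.85 × 8.05 × 14.8) = 1.153 in.
M_n = T(d − a/2) = 116.8 × (19.4 − 0.5765) = 2198.6 kip·in = 2198.6/12 = 183.22 kip·ft.
φM_n = 0.90 × 183.22 = 164.90 kip·ft.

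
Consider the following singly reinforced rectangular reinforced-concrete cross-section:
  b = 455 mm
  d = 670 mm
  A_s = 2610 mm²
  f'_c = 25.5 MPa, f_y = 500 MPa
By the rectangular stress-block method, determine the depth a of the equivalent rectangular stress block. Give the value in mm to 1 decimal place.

a ≈ 132.3 mm

T = A_s f_y = 2610 × 500 = 1305000 N = 1305 kN.
Setting C = 0.85 f'_c a b equal to T: a = 1305000/(0.85 × 25.5 × 455) = 132.3 mm.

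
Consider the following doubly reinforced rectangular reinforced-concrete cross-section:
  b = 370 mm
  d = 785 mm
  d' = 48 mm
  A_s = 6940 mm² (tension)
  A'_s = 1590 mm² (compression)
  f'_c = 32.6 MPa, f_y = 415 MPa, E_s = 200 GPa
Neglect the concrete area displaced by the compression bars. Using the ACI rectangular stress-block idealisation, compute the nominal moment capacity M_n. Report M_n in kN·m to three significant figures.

Assume both tension and compression steel yield.
Net tension couple steel: A_s − A'_s = 5350 mm².
a = (A_s − A'_s) f_y / (0.85 f'_c b) = 2220250/(0.85 × 32.6 × 370) = 216.55 mm.
c = a/β₁ = 216.55/0.817 = 265.06 mm; ε'_s = 0.003(c − d')/c = 0.0025 ≥ f_y/E_s = 0.0021, so compression steel does yield.
M_n = (A_s − A'_s) f_y (d − a/2) + A'_s f_y (d − d') = [2220250 × (785 − 108.275) + 659850 × (785 − 48)] × 10⁻⁶ = 1502.50 + 486.31 = 1988.81 kN·m.

M_n ≈ 1990 kN·m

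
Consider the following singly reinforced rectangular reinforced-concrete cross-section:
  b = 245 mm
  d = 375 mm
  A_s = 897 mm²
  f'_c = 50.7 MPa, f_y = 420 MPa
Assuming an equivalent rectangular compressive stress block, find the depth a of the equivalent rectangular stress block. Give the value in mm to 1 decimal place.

a ≈ 35.7 mm

T = A_s f_y = 897 × 420 = 376740 N = 376.74 kN.
Setting C = 0.85 f'_c a b equal to T: a = 376740/(0.85 × 50.7 × 245) = 35.7 mm.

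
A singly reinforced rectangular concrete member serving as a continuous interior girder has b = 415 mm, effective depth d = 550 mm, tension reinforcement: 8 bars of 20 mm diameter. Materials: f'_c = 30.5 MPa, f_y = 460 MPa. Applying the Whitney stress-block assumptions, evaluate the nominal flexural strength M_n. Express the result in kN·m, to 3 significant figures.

A_s = 8 × 314 = 2512 mm².
T = A_s f_y = 2512 × 460 = 1155520 N = 1155.52 kN.
From C = T: a = T/(0.85 f'_c b) = 1155520/(0.85 × 30.5 × 415) = 107.40 mm.
M_n = T(d − a/2) = 1155.52 kN × (550 − 53.7) mm = 573.48 kN·m.

M_n ≈ 573 kN·m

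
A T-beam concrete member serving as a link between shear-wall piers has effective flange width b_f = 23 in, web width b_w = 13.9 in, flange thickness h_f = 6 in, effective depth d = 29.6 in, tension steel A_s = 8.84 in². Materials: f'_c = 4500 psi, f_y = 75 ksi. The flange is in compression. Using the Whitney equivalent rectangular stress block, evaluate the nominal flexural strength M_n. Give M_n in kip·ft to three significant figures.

Tension: T = A_s f_y = 8.84 × 75 = 663 kips.
Try a within the flange: a = T/(0.85 f'_c b_f) = 663/(0.85 × 4.5 × 23) = 7.536 in.
a = 7.536 > h_f = 6 in: the block extends into the web. Split into flange-overhang and web parts.
C_f = 0.85 f'_c (b_f − b_w) h_f = 0.85 × 4.5 × (23 − 13.9) × 6 = 208.8 kips.
Remaining web compression depth: a_w = (T − C_f)/(0.85 f'_c b_w) = (663 − 208.8)/(0.85 × 4.5 × 13.9) = 8.543 in.
M_n = C_f(d − h_f/2) + (T − C_f)(d − a_w/2) = 208.8 × (29.6 − 3) + 454.2 × (29.6 − 4.2715) = 5554.1 + 11504.2 = 17058.3 kip·in.
M_n = 17058.3/12 = 1421.53 kip·ft.

M_n ≈ 1420 kip·ft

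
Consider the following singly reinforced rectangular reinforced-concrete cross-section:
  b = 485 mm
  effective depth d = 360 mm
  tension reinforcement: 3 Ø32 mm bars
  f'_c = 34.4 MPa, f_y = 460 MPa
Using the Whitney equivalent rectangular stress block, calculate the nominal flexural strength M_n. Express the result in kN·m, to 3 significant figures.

M_n ≈ 356 kN·m

A_s = 3 × 804 = 2412 mm².
T = A_s f_y = 2412 × 460 = 1109520 N = 1109.52 kN.
From C = T: a = T/(0.85 f'_c b) = 1109520/(0.85 × 34.4 × 485) = 78.24 mm.
M_n = T(d − a/2) = 1109.52 kN × (360 − 39.12) mm = 356.02 kN·m.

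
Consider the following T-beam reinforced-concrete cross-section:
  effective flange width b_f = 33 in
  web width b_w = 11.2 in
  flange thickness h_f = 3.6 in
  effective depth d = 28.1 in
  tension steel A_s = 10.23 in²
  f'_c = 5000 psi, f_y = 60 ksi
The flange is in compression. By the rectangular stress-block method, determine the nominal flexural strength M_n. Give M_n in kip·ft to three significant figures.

Tension: T = A_s f_y = 10.23 × 60 = 613.8 kips.
Try a within the flange: a = T/(0.85 f'_c b_f) = 613.8/(0.85 × 5 × 33) = 4.376 in.
a = 4.376 > h_f = 3.6 in: the block extends into the web. Split into flange-overhang and web parts.
C_f = 0.85 f'_c (b_f − b_w) h_f = 0.85 × 5 × (33 − 11.2) × 3.6 = 333.5 kips.
Remaining web compression depth: a_w = (T − C_f)/(0.85 f'_c b_w) = (613.8 − 333.5)/(0.85 × 5 × 11.2) = 5.889 in.
M_n = C_f(d − h_f/2) + (T − C_f)(d − a_w/2) = 333.5 × (28.1 − 1.8) + 280.3 × (28.1 − 2.9445) = 8771.1 + 7051.1 = 15822.2 kip·in.
M_n = 15822.2/12 = 1318.52 kip·ft.

M_n ≈ 1320 kip·ft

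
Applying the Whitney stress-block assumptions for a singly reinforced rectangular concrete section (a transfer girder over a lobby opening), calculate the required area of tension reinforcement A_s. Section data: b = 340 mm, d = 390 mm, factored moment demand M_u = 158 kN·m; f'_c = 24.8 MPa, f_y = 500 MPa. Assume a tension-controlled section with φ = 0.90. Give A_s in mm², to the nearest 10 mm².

M_n = M_u/φ = 158/0.90 = 175.556 kN·m.
With M_n = 0.85 f'_c a b (d − a/2), solve the quadratic for a:
a = d − √(d² − 2M_n/(0.85 f'_c b)) = 390 − √(390² − 2 × 175.556×10⁶/(0.85 × 24.8 × 340)) = 68.89 mm.
A_s = 0.85 f'_c a b / f_y = 0.85 × 24.8 × 68.89 × 340 / 500 = 987.5 mm².

A_s ≈ 990 mm²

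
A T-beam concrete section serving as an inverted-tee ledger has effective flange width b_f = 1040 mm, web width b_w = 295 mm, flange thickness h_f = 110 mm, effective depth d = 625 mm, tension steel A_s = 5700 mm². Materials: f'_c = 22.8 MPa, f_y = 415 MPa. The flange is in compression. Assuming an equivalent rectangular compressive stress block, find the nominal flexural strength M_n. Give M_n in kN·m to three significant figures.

M_n ≈ 1340 kN·m

Tension: T = A_s f_y = 5700 × 415 = 2365500 N.
Try a within the flange: a = T/(0.85 f'_c b_f) = 2365500/(0.85 × 22.8 × 1040) = 117.36 mm.
a = 117.36 > h_f = 110 mm: the block extends into the web. Split into flange-overhang and web parts.
C_f = 0.85 f'_c (b_f − b_w) h_f = 0.85 × 22.8 × (1040 − 295) × 110 = 1588191 N.
Remaining web compression depth: a_w = (T − C_f)/(0.85 f'_c b_w) = (2365500 − 1588191)/(0.85 × 22.8 × 295) = 135.96 mm.
M_n = C_f(d − h_f/2) + (T − C_f)(d − a_w/2) = 1588191 × (625 − 55) + 777309 × (625 − 67.98) = 905.27 + 432.98 = 1338.25 × 10⁶ N·mm.
M_n = 1338.25 kN·m.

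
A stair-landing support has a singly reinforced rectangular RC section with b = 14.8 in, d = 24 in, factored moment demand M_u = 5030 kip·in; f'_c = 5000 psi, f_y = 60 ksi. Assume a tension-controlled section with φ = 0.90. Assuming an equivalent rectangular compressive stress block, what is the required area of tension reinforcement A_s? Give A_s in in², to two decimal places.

M_n = M_u/φ = 5030/0.90 = 5588.89 kip·in.
From M_n = 0.85 f'_c a b (d − a/2):
a = d − √(d² − 2M_n/(0.85 f'_c b)) = 24 − √(24² − 2 × 5588.89/(0.85 × 5 × 14.8)) = 4.043 in.
A_s = 0.85 f'_c a b / f_y = 0.85 × 5 × 4.043 × 14.8 / 60 = 4.238 in².

A_s ≈ 4.24 in²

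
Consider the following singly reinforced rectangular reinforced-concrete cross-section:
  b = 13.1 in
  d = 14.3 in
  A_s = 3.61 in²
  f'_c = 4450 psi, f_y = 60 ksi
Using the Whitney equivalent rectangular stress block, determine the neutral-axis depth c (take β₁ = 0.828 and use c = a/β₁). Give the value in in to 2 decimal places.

c ≈ 5.28 in

T = A_s f_y = 3.61 × 60 = 216.6 kips.
a = T/(0.85 f'_c b) = 216.6/(0.85 × 4.45 × 13.1) = 4.3713 in.
With β₁ = 0.828, c = a/β₁ = 4.3713/0.828 = 5.28 in.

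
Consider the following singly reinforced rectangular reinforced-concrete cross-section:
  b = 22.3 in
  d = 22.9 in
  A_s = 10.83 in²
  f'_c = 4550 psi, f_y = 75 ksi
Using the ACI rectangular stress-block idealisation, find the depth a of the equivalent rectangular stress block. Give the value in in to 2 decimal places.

a ≈ 9.42 in

T = A_s f_y = 10.83 × 75 = 812.25 kips.
a = T/(0.85 f'_c b) = 812.25/(0.85 × 4.55 × 22.3) = 9.42 in.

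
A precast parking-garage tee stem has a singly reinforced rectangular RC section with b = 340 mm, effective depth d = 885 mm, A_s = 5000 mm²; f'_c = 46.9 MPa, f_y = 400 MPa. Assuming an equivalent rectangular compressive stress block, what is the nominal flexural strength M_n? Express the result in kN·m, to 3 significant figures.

T = A_s f_y = 5000 × 400 = 2000000 N = 2000 kN.
From C = T: a = T/(0.85 f'_c b) = 2000000/(0.85 × 46.9 × 340) = 147.56 mm.
M_n = T(d − a/2) = 2000 kN × (885 − 73.78) mm = 1622.44 kN·m.

M_n ≈ 1620 kN·m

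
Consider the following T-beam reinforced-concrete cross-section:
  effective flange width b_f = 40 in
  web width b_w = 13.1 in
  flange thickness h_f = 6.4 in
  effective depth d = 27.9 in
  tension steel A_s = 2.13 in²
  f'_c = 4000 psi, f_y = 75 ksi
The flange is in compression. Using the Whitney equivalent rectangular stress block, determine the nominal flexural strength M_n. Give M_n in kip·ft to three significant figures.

M_n ≈ 364 kip·ft

Tension: T = A_s f_y = 2.13 × 75 = 159.75 kips.
Try a within the flange: a = T/(0.85 f'_c b_f) = 159.75/(0.85 × 4 × 40) = 1.175 in.
Since a = 1.175 ≤ h_f = 6.4 in, the stress block lies entirely in the flange; analyse as a rectangular beam of width b_f.
M_n = T(d − a/2) = 159.75 × (27.9 − 0.5875) = 4363.2 kip·in.
M_n = 4363.2/12 = 363.60 kip·ft.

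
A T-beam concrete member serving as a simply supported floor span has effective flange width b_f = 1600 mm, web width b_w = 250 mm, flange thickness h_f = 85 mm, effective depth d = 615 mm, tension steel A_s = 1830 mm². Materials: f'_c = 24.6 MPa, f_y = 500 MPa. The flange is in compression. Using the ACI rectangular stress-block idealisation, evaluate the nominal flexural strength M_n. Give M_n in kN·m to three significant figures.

Tension: T = A_s f_y = 1830 × 500 = 915000 N.
Try a within the flange: a = T/(0.85 f'_c b_f) = 915000/(0.85 × 24.6 × 1600) = 27.35 mm.
Since a = 27.35 ≤ h_f = 85 mm, the stress block lies entirely in the flange; analyse as a rectangular beam of width b_f.
M_n = T(d − a/2) = 915000 × (615 − 13.675) = 550.21 × 10⁶ N·mm.
M_n = 550.21 kN·m.

M_n ≈ 550 kN·m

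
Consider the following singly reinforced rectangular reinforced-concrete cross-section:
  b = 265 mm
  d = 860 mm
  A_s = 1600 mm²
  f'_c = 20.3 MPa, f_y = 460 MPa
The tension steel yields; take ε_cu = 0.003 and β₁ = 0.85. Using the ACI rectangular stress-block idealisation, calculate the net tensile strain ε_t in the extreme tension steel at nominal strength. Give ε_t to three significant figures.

ε_t ≈ 0.0106

a = A_s f_y/(0.85 f'_c b) = 160.96 mm.
β₁ = 0.85, so c = a/β₁ = 160.96/0.85 = 189.36 mm.
From the linear strain diagram with ε_cu = 0.003: ε_t = 0.003 (d − c)/c = 0.003 × (860 − 189.36)/189.36 = 0.0106.
Since ε_t ≥ 0.005, the section is tension-controlled.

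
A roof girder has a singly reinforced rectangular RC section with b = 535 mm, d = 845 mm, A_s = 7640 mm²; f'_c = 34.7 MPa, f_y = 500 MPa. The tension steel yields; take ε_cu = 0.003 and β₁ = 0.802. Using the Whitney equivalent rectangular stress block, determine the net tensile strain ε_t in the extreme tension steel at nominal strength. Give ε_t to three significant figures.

a = A_s f_y/(0.85 f'_c b) = 242.08 mm.
β₁ = 0.802, so c = a/β₁ = 242.08/0.802 = 301.85 mm.
From the linear strain diagram with ε_cu = 0.003: ε_t = 0.003 (d − c)/c = 0.003 × (845 − 301.85)/301.85 = 0.00540.
Since ε_t ≥ 0.005, the section is tension-controlled.

ε_t ≈ 0.00540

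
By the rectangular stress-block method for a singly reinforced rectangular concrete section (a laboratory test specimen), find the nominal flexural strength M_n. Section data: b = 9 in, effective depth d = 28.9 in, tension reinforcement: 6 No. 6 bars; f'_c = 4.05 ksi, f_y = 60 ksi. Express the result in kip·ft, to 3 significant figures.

A_s = 6 × 0.44 = 2.64 in².
T = A_s f_y = 2.64 × 60 = 158.4 kips.
a = T/(0.85 f'_c b) = 158.4/(0.85 × 4.05 × 9) = 5.113 in.
M_n = T(d − a/2) = 158.4 × (28.9 − 2.5565) = 4172.8 kip·in = 4172.8/12 = 347.73 kip·ft.

M_n ≈ 348 kip·ft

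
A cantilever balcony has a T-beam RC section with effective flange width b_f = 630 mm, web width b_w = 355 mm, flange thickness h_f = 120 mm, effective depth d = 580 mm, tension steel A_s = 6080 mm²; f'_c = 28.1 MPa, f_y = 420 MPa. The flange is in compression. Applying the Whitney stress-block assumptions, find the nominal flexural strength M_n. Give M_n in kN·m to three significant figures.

M_n ≈ 1250 kN·m

Tension: T = A_s f_y = 6080 × 420 = 2553600 N.
Try a within the flange: a = T/(0.85 f'_c b_f) = 2553600/(0.85 × 28.1 × 630) = 169.70 mm.
a = 169.70 > h_f = 120 mm: the block extends into the web. Split into flange-overhang and web parts.
C_f = 0.85 f'_c (b_f − b_w) h_f = 0.85 × 28.1 × (630 − 355) × 120 = 788205 N.
Remaining web compression depth: a_w = (T − C_f)/(0.85 f'_c b_w) = (2553600 − 788205)/(0.85 × 28.1 × 355) = 208.20 mm.
M_n = C_f(d − h_f/2) + (T − C_f)(d − a_w/2) = 788205 × (580 − 60) + 1765395 × (580 − 104.1) = 409.87 + 840.15 = 1250.02 × 10⁶ N·mm.
M_n = 1250.02 kN·m.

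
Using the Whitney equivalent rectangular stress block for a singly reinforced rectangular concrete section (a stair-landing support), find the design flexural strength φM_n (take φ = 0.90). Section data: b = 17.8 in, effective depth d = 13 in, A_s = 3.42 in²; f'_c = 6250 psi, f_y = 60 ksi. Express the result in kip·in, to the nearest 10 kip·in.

T = A_s f_y = 3.42 × 60 = 205.2 kips.
a = T/(0.85 f'_c b) = 205.2/(0.85 × 6.25 × 17.8) = 2.170 in.
M_n = T(d − a/2) = 205.2 × (13 − 1.085) = 2445.0 kip·in.
φM_n = 0.90 × 2445.0 = 2200.5 kip·in.

φM_n ≈ 2200 kip·in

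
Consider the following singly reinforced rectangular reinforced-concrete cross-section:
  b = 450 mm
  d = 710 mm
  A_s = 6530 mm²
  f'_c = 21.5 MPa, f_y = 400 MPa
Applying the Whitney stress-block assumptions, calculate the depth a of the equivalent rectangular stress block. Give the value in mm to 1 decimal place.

a ≈ 317.6 mm

T = A_s f_y = 6530 × 400 = 2612000 N = 2612 kN.
Setting C = 0.85 f'_c a b equal to T: a = 2612000/(0.85 × 21.5 × 450) = 317.6 mm.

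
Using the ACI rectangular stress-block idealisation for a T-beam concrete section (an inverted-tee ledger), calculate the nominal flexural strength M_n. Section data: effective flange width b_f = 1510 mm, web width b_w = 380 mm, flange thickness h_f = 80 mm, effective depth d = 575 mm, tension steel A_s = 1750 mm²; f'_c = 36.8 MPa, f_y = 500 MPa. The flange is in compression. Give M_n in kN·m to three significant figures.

M_n ≈ 495 kN·m

Tension: T = A_s f_y = 1750 × 500 = 875000 N.
Try a within the flange: a = T/(0.85 f'_c b_f) = 875000/(0.85 × 36.8 × 1510) = 18.53 mm.
Since a = 18.53 ≤ h_f = 80 mm, the stress block lies entirely in the flange; analyse as a rectangular beam of width b_f.
M_n = T(d − a/2) = 875000 × (575 − 9.265) = 495.02 × 10⁶ N·mm.
M_n = 495.02 kN·m.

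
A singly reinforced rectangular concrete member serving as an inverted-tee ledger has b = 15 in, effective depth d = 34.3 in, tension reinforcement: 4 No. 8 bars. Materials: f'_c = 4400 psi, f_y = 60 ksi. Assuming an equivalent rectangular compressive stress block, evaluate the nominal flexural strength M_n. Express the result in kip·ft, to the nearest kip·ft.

M_n ≈ 515 kip·ft

A_s = 4 × 0.79 = 3.16 in².
T = A_s f_y = 3.16 × 60 = 189.6 kips.
a = T/(0.85 f'_c b) = 189.6/(0.85 × 4.4 × 15) = 3.380 in.
M_n = T(d − a/2) = 189.6 × (34.3 − 1.69) = 6182.9 kip·in = 6182.9/12 = 515.24 kip·ft.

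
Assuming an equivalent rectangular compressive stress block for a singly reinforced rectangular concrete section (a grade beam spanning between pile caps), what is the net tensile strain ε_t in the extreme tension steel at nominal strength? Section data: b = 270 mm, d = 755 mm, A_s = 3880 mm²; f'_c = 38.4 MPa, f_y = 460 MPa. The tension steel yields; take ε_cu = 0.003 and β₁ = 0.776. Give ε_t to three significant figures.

ε_t ≈ 0.00568

a = A_s f_y/(0.85 f'_c b) = 202.52 mm.
β₁ = 0.776, so c = a/β₁ = 202.52/0.776 = 260.98 mm.
From the linear strain diagram with ε_cu = 0.003: ε_t = 0.003 (d − c)/c = 0.003 × (755 − 260.98)/260.98 = 0.00568.
Since ε_t ≥ 0.005, the section is tension-controlled.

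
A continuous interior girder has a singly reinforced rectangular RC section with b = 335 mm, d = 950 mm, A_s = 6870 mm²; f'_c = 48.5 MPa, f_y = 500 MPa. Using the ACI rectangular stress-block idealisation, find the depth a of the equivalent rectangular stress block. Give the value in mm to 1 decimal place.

T = A_s f_y = 6870 × 500 = 3435000 N = 3435 kN.
Setting C = 0.85 f'_c a b equal to T: a = 3435000/(0.85 × 48.5 × 335) = 248.7 mm.

a ≈ 248.7 mm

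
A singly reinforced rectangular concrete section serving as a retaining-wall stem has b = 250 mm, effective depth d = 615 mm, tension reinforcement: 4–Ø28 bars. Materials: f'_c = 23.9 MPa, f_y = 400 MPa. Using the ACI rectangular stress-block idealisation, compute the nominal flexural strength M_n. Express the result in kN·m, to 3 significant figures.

A_s = 4 × 616 = 2464 mm².
T = A_s f_y = 2464 × 400 = 985600 N = 985.6 kN.
From C = T: a = T/(0.85 f'_c b) = 985600/(0.85 × 23.9 × 250) = 194.06 mm.
M_n = T(d − a/2) = 985.6 kN × (615 − 97.03) mm = 510.51 kN·m.

M_n ≈ 511 kN·m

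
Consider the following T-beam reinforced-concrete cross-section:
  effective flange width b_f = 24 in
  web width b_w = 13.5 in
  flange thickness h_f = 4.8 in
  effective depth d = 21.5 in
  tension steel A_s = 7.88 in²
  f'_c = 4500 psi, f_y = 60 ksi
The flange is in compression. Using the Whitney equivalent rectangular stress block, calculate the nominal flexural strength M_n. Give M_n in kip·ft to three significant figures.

Tension: T = A_s f_y = 7.88 × 60 = 472.8 kips.
Try a within the flange: a = T/(0.85 f'_c b_f) = 472.8/(0.85 × 4.5 × 24) = 5.150 in.
a = 5.150 > h_f = 4.8 in: the block extends into the web. Split into flange-overhang and web parts.
C_f = 0.85 f'_c (b_f − b_w) h_f = 0.85 × 4.5 × (24 − 13.5) × 4.8 = 192.8 kips.
Remaining web compression depth: a_w = (T − C_f)/(0.85 f'_c b_w) = (472.8 − 192.8)/(0.85 × 4.5 × 13.5) = 5.422 in.
M_n = C_f(d − h_f/2) + (T − C_f)(d − a_w/2) = 192.8 × (21.5 − 2.4) + 280 × (21.5 − 2.711) = 3682.5 + 5260.9 = 8943.4 kip·in.
M_n = 8943.4/12 = 745.28 kip·ft.

M_n ≈ 745 kip·ft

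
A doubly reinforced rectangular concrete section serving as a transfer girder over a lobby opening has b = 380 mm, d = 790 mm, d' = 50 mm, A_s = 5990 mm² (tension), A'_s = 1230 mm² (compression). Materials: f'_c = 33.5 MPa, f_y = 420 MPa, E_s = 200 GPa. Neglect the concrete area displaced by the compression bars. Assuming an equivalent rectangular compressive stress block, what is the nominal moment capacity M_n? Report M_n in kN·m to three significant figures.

Assume both tension and compression steel yield.
Net tension couple steel: A_s − A'_s = 4760 mm².
a = (A_s − A'_s) f_y / (0.85 f'_c b) = 1999200/(0.85 × 33.5 × 380) = 184.76 mm.
c = a/β₁ = 184.76/0.811 = 227.82 mm; ε'_s = 0.003(c − d')/c = 0.0023 ≥ f_y/E_s = 0.0021, so compression steel does yield.
M_n = (A_s − A'_s) f_y (d − a/2) + A'_s f_y (d − d') = [1999200 × (790 − 92.38) + 516600 × (790 − 50)] × 10⁻⁶ = 1394.68 + 382.28 = 1776.96 kN·m.

M_n ≈ 1780 kN·m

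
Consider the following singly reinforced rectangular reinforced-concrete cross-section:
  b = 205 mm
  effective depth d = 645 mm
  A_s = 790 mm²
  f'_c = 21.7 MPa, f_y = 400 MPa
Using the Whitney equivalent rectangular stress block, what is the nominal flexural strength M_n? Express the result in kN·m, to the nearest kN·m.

T = A_s f_y = 790 × 400 = 316000 N = 316 kN.
From C = T: a = T/(0.85 f'_c b) = 316000/(0.85 × 21.7 × 205) = 83.57 mm.
M_n = T(d − a/2) = 316 kN × (645 − 41.785) mm = 190.62 kN·m.

M_n ≈ 191 kN·m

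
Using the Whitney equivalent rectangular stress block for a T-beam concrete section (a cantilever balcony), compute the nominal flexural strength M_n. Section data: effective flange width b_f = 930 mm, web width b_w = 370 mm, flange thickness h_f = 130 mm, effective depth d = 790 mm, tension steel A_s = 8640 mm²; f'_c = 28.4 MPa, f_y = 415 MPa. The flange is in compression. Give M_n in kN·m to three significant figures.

Tension: T = A_s f_y = 8640 × 415 = 3585600 N.
Try a within the flange: a = T/(0.85 f'_c b_f) = 3585600/(0.85 × 28.4 × 930) = 159.71 mm.
a = 159.71 > h_f = 130 mm: the block extends into the web. Split into flange-overhang and web parts.
C_f = 0.85 f'_c (b_f − b_w) h_f = 0.85 × 28.4 × (930 − 370) × 130 = 1757392 N.
Remaining web compression depth: a_w = (T − C_f)/(0.85 f'_c b_w) = (3585600 − 1757392)/(0.85 × 28.4 × 370) = 204.69 mm.
M_n = C_f(d − h_f/2) + (T − C_f)(d − a_w/2) = 1757392 × (790 − 65) + 1828208 × (790 − 102.345) = 1274.11 + 1257.18 = 2531.29 × 10⁶ N·mm.
M_n = 2531.29 kN·m.

M_n ≈ 2530 kN·m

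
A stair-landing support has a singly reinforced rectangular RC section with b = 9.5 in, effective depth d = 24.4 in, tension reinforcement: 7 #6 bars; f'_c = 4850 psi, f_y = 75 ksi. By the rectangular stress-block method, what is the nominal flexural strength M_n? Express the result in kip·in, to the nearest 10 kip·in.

A_s = 7 × 0.44 = 3.08 in².
T = A_s f_y = 3.08 × 75 = 231 kips.
a = T/(0.85 f'_c b) = 231/(0.85 × 4.85 × 9.5) = 5.898 in.
M_n = T(d − a/2) = 231 × (24.4 − 2.949) = 4955.2 kip·in.

M_n ≈ 4960 kip·in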